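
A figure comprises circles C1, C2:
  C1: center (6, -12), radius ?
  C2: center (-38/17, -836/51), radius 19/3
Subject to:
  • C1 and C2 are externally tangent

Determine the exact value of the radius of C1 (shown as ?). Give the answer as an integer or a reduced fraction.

3

1. [ext C1·C2]  r_C1² + (38/3)r_C1 − 47 = 0  ⇒  r_C1 = 3 (r>0 drops 1)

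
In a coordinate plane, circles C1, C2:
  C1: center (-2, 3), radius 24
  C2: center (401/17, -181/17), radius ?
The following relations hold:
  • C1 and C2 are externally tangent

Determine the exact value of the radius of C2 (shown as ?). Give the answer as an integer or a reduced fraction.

5

1. [ext C1·C2]  r_C2² + 48r_C2 − 265 = 0  ⇒  r_C2 = 5 (r>0 drops 1)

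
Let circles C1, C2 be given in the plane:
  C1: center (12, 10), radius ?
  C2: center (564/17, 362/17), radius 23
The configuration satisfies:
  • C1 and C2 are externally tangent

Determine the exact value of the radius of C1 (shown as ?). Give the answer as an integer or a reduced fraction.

1

1. [ext C1·C2]  r_C1² + 46r_C1 − 47 = 0  ⇒  r_C1 = 1 (r>0 drops 1)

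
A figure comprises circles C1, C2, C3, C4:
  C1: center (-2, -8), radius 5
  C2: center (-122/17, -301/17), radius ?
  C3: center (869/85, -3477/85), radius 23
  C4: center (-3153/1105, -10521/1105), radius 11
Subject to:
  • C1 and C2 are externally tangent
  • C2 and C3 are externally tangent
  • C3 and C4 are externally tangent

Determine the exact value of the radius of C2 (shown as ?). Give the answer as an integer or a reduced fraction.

1. [ext C1·C2]  r_C2² + 10r_C2 − 96 = 0  ⇒  r_C2 = 6 (r>0 drops 1)
2. [ext C2·C3]  r_C2² + 46r_C2 − 312 = 0  ⇒  r_C2 = 6 (r>0 drops 1)

6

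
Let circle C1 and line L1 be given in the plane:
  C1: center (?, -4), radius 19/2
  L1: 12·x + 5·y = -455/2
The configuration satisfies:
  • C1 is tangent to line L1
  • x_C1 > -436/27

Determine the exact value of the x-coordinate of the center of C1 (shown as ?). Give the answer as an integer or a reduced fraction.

-7

1. [C1‖L1]  x_C1² + (415/12)x_C1 + 2317/12 = 0  ⇒  x_C1 = -331/12 or -7
2. given x_C1 > -436/27: keep -7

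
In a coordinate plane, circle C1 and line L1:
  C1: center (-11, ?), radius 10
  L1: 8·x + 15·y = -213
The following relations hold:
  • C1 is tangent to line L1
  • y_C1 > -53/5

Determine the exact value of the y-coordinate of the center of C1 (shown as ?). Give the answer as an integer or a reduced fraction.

1. [C1‖L1]  y_C1² + (50/3)y_C1 − 59 = 0  ⇒  y_C1 = -59/3 or 3
2. given y_C1 > -53/5: keep 3

3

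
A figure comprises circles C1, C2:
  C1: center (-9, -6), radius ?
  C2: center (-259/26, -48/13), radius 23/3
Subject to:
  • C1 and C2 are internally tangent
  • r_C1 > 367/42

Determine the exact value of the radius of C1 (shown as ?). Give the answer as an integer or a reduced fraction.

1. [int C1,C2]  r_C1² − (46/3)r_C1 + 1891/36 = 0  ⇒  r_C1 = 31/6 or 61/6
2. given r_C1 > 367/42: keep 61/6

61/6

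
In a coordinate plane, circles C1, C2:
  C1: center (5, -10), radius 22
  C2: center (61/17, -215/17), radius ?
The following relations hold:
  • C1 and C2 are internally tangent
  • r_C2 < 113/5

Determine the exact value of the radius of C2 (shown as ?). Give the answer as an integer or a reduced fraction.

19

1. [int C1,C2]  r_C2² − 44r_C2 + 475 = 0  ⇒  r_C2 = 19 or 25
2. given r_C2 < 113/5: keep 19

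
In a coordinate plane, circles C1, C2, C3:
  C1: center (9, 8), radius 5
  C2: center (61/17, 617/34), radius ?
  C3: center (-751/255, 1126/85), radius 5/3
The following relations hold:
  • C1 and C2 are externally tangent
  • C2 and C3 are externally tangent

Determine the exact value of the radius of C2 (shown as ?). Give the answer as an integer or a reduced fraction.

1. [ext C1·C2]  r_C2² + 10r_C2 − 429/4 = 0  ⇒  r_C2 = 13/2 (r>0 drops 1)
2. [ext C2·C3]  r_C2² + (10/3)r_C2 − 767/12 = 0  ⇒  r_C2 = 13/2 (r>0 drops 1)

13/2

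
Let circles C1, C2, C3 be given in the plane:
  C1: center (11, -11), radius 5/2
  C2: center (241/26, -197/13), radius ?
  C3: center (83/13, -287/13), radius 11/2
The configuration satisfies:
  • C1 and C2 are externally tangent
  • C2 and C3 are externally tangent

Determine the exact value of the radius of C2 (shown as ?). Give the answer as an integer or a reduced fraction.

1. [ext C1·C2]  r_C2² + 5r_C2 − 14 = 0  ⇒  r_C2 = 2 (r>0 drops 1)
2. [ext C2·C3]  r_C2² + 11r_C2 − 26 = 0  ⇒  r_C2 = 2 (r>0 drops 1)

2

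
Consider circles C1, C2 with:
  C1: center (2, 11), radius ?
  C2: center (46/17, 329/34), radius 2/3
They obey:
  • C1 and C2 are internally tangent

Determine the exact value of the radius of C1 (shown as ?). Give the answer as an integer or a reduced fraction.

13/6

1. [int C1,C2]  r_C1² − (4/3)r_C1 − 65/36 = 0  ⇒  r_C1 = 13/6 (r>0 drops 1)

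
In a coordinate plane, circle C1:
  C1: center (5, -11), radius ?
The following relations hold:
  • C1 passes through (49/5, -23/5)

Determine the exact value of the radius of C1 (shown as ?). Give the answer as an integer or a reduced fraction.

1. [C1∋P]  r_C1² − 64 = 0  ⇒  r_C1 = 8 (r>0 drops 1)

8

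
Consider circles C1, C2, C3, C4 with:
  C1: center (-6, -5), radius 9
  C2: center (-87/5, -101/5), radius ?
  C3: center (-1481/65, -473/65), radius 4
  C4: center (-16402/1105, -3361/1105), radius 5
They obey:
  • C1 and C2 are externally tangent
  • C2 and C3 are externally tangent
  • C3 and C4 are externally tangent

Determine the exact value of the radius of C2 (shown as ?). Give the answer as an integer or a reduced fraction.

10

1. [ext C1·C2]  r_C2² + 18r_C2 − 280 = 0  ⇒  r_C2 = 10 (r>0 drops 1)
2. [ext C2·C3]  r_C2² + 8r_C2 − 180 = 0  ⇒  r_C2 = 10 (r>0 drops 1)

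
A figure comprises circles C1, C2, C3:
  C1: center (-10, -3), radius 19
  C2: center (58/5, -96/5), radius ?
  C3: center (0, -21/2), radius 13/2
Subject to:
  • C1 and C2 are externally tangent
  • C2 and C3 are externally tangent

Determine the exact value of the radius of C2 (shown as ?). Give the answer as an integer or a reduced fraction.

1. [ext C1·C2]  r_C2² + 38r_C2 − 368 = 0  ⇒  r_C2 = 8 (r>0 drops 1)
2. [ext C2·C3]  r_C2² + 13r_C2 − 168 = 0  ⇒  r_C2 = 8 (r>0 drops 1)

8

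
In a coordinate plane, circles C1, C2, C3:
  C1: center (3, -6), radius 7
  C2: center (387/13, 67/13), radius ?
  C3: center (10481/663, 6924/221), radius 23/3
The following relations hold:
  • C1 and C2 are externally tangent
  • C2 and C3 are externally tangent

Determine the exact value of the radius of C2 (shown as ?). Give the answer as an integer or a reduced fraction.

1. [ext C1·C2]  r_C2² + 14r_C2 − 792 = 0  ⇒  r_C2 = 22 (r>0 drops 1)
2. [ext C2·C3]  r_C2² + (46/3)r_C2 − 2464/3 = 0  ⇒  r_C2 = 22 (r>0 drops 1)

22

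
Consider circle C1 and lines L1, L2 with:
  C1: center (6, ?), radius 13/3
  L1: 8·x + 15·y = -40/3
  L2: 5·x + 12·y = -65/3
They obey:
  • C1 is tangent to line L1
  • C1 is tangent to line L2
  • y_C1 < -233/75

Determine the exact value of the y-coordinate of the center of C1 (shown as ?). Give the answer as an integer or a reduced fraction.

1. [C1‖L1]  y_C1² + (368/45)y_C1 − 37/5 = 0  ⇒  y_C1 = -9 or 37/45
2. [C1‖L2]  y_C1² + (155/18)y_C1 − 7/2 = 0  ⇒  y_C1 = -9 or 7/18

-9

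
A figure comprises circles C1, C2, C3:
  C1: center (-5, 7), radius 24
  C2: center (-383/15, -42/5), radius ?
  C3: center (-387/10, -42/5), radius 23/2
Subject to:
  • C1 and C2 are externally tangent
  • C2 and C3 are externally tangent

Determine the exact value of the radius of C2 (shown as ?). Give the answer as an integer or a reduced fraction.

5/3

1. [ext C1·C2]  r_C2² + 48r_C2 − 745/9 = 0  ⇒  r_C2 = 5/3 (r>0 drops 1)
2. [ext C2·C3]  r_C2² + 23r_C2 − 370/9 = 0  ⇒  r_C2 = 5/3 (r>0 drops 1)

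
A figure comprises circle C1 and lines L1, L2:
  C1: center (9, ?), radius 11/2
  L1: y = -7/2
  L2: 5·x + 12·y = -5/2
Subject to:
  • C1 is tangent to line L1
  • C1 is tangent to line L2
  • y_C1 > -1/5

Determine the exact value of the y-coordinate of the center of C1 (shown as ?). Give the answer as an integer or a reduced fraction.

2

1. [C1‖L1]  y_C1² + 7y_C1 − 18 = 0  ⇒  y_C1 = -9 or 2
2. [C1‖L2]  y_C1² + (95/12)y_C1 − 119/6 = 0  ⇒  y_C1 = -119/12 or 2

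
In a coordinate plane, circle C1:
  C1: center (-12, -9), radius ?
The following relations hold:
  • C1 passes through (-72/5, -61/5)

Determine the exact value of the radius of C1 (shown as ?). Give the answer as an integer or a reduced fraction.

4

1. [C1∋P]  r_C1² − 16 = 0  ⇒  r_C1 = 4 (r>0 drops 1)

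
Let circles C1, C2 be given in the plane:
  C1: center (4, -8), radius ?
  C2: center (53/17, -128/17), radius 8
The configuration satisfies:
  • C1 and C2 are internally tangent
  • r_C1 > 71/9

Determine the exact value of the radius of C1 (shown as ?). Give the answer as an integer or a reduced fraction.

9

1. [int C1,C2]  r_C1² − 16r_C1 + 63 = 0  ⇒  r_C1 = 7 or 9
2. given r_C1 > 71/9: keep 9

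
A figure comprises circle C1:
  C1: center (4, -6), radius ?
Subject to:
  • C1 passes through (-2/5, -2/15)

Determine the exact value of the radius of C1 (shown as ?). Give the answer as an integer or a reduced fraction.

1. [C1∋P]  r_C1² − 484/9 = 0  ⇒  r_C1 = 22/3 (r>0 drops 1)

22/3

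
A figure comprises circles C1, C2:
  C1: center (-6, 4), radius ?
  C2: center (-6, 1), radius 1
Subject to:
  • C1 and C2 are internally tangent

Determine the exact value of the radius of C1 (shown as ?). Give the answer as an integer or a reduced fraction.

4

1. [int C1,C2]  r_C1² − 2r_C1 − 8 = 0  ⇒  r_C1 = 4 (r>0 drops 1)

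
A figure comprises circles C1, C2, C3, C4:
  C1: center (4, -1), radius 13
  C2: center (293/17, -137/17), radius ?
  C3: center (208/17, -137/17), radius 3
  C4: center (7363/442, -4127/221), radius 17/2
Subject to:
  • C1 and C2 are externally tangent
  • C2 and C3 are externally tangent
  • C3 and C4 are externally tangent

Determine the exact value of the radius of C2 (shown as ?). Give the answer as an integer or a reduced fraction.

1. [ext C1·C2]  r_C2² + 26r_C2 − 56 = 0  ⇒  r_C2 = 2 (r>0 drops 1)
2. [ext C2·C3]  r_C2² + 6r_C2 − 16 = 0  ⇒  r_C2 = 2 (r>0 drops 1)

2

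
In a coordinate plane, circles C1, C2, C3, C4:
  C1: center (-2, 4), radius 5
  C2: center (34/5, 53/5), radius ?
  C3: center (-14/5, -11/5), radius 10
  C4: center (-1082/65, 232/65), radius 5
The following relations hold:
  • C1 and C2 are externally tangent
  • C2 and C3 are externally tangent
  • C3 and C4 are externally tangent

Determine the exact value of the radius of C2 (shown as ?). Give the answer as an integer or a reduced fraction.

6

1. [ext C1·C2]  r_C2² + 10r_C2 − 96 = 0  ⇒  r_C2 = 6 (r>0 drops 1)
2. [ext C2·C3]  r_C2² + 20r_C2 − 156 = 0  ⇒  r_C2 = 6 (r>0 drops 1)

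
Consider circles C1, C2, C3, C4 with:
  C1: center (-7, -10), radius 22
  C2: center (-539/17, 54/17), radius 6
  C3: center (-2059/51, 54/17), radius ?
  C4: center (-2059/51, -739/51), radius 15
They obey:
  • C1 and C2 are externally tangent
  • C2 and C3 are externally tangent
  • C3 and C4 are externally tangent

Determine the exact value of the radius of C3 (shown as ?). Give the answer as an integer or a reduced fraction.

8/3

1. [ext C2·C3]  r_C3² + 12r_C3 − 352/9 = 0  ⇒  r_C3 = 8/3 (r>0 drops 1)
2. [ext C3·C4]  r_C3² + 30r_C3 − 784/9 = 0  ⇒  r_C3 = 8/3 (r>0 drops 1)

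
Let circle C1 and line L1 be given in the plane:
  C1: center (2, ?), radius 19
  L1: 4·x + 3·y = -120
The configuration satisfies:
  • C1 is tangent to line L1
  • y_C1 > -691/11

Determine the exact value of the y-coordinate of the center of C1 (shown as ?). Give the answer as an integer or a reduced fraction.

-11

1. [C1‖L1]  y_C1² + (256/3)y_C1 + 2453/3 = 0  ⇒  y_C1 = -223/3 or -11
2. given y_C1 > -691/11: keep -11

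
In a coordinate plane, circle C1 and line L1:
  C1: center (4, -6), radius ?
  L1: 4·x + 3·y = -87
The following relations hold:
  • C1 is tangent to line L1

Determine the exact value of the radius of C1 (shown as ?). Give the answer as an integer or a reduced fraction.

1. [C1‖L1]  r_C1² − 289 = 0  ⇒  r_C1 = 17 (r>0 drops 1)

17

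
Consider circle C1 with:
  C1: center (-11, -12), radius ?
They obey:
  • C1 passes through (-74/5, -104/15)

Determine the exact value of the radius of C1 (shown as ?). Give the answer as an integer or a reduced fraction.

1. [C1∋P]  r_C1² − 361/9 = 0  ⇒  r_C1 = 19/3 (r>0 drops 1)

19/3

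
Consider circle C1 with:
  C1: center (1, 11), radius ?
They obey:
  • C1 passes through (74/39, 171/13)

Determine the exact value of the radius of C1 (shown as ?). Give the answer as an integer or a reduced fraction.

1. [C1∋P]  r_C1² − 49/9 = 0  ⇒  r_C1 = 7/3 (r>0 drops 1)

7/3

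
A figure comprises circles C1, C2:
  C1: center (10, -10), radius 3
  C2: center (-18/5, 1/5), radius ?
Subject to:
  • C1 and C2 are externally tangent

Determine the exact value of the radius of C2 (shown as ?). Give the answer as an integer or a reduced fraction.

1. [ext C1·C2]  r_C2² + 6r_C2 − 280 = 0  ⇒  r_C2 = 14 (r>0 drops 1)

14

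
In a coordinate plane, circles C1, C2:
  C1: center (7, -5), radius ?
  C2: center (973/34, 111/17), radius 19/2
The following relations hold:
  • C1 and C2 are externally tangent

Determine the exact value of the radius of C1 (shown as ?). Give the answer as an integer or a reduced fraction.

15

1. [ext C1·C2]  r_C1² + 19r_C1 − 510 = 0  ⇒  r_C1 = 15 (r>0 drops 1)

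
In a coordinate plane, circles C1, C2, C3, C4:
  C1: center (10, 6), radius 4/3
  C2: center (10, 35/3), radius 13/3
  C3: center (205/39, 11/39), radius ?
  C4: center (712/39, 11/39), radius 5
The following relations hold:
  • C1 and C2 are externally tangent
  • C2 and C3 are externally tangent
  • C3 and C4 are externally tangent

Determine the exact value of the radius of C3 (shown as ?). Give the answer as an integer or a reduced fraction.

1. [ext C2·C3]  r_C3² + (26/3)r_C3 − 400/3 = 0  ⇒  r_C3 = 8 (r>0 drops 1)
2. [ext C3·C4]  r_C3² + 10r_C3 − 144 = 0  ⇒  r_C3 = 8 (r>0 drops 1)

8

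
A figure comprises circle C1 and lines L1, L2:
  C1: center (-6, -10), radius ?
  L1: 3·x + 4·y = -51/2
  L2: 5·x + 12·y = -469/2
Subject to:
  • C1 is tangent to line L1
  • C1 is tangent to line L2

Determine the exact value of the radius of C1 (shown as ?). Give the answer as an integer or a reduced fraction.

13/2

1. [C1‖L1]  r_C1² − 169/4 = 0  ⇒  r_C1 = 13/2 (r>0 drops 1)
2. [C1‖L2]  r_C1² − 169/4 = 0  ⇒  r_C1 = 13/2 (r>0 drops 1)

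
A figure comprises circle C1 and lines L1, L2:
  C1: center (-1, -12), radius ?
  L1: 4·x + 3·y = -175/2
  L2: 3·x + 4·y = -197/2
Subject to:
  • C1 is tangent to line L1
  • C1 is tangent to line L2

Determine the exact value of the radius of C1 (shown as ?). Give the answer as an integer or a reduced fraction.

1. [C1‖L1]  r_C1² − 361/4 = 0  ⇒  r_C1 = 19/2 (r>0 drops 1)
2. [C1‖L2]  r_C1² − 361/4 = 0  ⇒  r_C1 = 19/2 (r>0 drops 1)

19/2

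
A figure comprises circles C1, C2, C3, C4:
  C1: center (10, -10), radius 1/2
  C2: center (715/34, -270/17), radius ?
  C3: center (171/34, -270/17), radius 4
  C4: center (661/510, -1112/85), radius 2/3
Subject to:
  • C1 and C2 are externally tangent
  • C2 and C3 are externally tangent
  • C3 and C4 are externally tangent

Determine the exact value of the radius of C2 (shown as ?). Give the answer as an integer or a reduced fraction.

1. [ext C1·C2]  r_C2² + 1r_C2 − 156 = 0  ⇒  r_C2 = 12 (r>0 drops 1)
2. [ext C2·C3]  r_C2² + 8r_C2 − 240 = 0  ⇒  r_C2 = 12 (r>0 drops 1)

12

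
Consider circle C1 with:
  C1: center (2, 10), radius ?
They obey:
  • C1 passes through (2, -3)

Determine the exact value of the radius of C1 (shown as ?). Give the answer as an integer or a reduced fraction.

1. [C1∋P]  r_C1² − 169 = 0  ⇒  r_C1 = 13 (r>0 drops 1)

13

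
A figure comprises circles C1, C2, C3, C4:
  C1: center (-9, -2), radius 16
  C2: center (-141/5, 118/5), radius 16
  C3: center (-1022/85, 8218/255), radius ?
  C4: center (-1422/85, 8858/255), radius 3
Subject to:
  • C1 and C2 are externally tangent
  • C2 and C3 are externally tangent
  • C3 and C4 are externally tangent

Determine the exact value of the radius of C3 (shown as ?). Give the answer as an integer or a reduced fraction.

1. [ext C2·C3]  r_C3² + 32r_C3 − 721/9 = 0  ⇒  r_C3 = 7/3 (r>0 drops 1)
2. [ext C3·C4]  r_C3² + 6r_C3 − 175/9 = 0  ⇒  r_C3 = 7/3 (r>0 drops 1)

7/3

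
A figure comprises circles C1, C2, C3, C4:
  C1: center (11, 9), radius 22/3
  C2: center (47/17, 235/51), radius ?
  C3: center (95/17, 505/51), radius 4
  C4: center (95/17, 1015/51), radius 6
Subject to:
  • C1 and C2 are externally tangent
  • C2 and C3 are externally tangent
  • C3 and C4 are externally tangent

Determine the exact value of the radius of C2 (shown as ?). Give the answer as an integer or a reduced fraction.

2

1. [ext C1·C2]  r_C2² + (44/3)r_C2 − 100/3 = 0  ⇒  r_C2 = 2 (r>0 drops 1)
2. [ext C2·C3]  r_C2² + 8r_C2 − 20 = 0  ⇒  r_C2 = 2 (r>0 drops 1)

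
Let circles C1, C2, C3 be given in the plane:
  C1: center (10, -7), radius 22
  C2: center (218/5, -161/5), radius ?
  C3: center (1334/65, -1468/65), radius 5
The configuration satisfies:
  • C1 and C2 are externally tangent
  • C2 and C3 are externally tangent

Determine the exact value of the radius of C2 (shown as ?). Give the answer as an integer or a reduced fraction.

1. [ext C1·C2]  r_C2² + 44r_C2 − 1280 = 0  ⇒  r_C2 = 20 (r>0 drops 1)
2. [ext C2·C3]  r_C2² + 10r_C2 − 600 = 0  ⇒  r_C2 = 20 (r>0 drops 1)

20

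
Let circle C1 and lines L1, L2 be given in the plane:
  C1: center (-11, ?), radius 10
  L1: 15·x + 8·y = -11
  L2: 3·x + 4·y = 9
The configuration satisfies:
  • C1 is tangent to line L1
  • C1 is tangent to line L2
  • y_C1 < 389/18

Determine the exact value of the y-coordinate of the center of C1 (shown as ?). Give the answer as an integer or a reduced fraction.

-2

1. [C1‖L1]  y_C1² − (77/2)y_C1 − 81 = 0  ⇒  y_C1 = -2 or 81/2
2. [C1‖L2]  y_C1² − 21y_C1 − 46 = 0  ⇒  y_C1 = -2 or 23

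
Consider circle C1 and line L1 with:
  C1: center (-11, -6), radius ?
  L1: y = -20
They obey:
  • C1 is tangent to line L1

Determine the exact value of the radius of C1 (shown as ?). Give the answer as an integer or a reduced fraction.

1. [C1‖L1]  r_C1² − 196 = 0  ⇒  r_C1 = 14 (r>0 drops 1)

14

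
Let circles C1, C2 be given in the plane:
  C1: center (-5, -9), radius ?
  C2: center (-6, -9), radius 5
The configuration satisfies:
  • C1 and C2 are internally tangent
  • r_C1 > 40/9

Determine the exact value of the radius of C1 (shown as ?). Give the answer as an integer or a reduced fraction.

1. [int C1,C2]  r_C1² − 10r_C1 + 24 = 0  ⇒  r_C1 = 4 or 6
2. given r_C1 > 40/9: keep 6

6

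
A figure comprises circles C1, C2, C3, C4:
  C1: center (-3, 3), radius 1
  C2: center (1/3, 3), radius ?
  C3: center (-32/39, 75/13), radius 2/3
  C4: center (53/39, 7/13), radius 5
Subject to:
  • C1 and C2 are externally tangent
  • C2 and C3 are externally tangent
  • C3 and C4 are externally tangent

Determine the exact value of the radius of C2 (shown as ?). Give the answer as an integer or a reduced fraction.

1. [ext C1·C2]  r_C2² + 2r_C2 − 91/9 = 0  ⇒  r_C2 = 7/3 (r>0 drops 1)
2. [ext C2·C3]  r_C2² + (4/3)r_C2 − 77/9 = 0  ⇒  r_C2 = 7/3 (r>0 drops 1)

7/3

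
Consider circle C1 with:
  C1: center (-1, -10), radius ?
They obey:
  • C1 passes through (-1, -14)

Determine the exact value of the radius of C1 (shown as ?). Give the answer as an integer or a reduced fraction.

4

1. [C1∋P]  r_C1² − 16 = 0  ⇒  r_C1 = 4 (r>0 drops 1)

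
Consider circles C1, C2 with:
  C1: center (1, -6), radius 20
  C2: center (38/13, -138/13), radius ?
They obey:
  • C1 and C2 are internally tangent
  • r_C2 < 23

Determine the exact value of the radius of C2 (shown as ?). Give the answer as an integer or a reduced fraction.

15

1. [int C1,C2]  r_C2² − 40r_C2 + 375 = 0  ⇒  r_C2 = 15 or 25
2. given r_C2 < 23: keep 15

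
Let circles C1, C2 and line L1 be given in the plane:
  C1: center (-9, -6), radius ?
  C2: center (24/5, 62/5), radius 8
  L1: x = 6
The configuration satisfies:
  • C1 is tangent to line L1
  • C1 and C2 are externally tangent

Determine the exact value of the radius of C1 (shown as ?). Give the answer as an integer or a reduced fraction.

15

1. [C1‖L1]  r_C1² − 225 = 0  ⇒  r_C1 = 15 (r>0 drops 1)
2. [ext C1·C2]  r_C1² + 16r_C1 − 465 = 0  ⇒  r_C1 = 15 (r>0 drops 1)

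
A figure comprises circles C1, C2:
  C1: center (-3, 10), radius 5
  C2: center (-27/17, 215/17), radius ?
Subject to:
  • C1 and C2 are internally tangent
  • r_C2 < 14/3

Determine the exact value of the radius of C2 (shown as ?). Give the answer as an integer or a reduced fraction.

2

1. [int C1,C2]  r_C2² − 10r_C2 + 16 = 0  ⇒  r_C2 = 2 or 8
2. given r_C2 < 14/3: keep 2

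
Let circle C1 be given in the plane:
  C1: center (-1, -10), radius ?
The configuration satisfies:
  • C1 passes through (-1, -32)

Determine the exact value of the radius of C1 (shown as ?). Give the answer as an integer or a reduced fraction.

22

1. [C1∋P]  r_C1² − 484 = 0  ⇒  r_C1 = 22 (r>0 drops 1)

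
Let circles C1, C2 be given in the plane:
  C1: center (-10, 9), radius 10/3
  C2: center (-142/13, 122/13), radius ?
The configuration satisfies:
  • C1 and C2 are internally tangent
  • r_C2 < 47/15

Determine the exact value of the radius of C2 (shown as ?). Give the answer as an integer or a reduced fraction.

7/3

1. [int C1,C2]  r_C2² − (20/3)r_C2 + 91/9 = 0  ⇒  r_C2 = 7/3 or 13/3
2. given r_C2 < 47/15: keep 7/3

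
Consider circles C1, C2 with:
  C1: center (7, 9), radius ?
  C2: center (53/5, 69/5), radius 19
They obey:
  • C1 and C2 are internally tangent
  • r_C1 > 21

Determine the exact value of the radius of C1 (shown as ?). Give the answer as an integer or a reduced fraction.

25

1. [int C1,C2]  r_C1² − 38r_C1 + 325 = 0  ⇒  r_C1 = 13 or 25
2. given r_C1 > 21: keep 25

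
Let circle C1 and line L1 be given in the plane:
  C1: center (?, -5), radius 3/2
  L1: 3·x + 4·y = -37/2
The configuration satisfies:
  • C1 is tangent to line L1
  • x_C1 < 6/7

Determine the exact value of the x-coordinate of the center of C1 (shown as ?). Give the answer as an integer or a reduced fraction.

-2

1. [C1‖L1]  x_C1² − 1x_C1 − 6 = 0  ⇒  x_C1 = -2 or 3
2. given x_C1 < 6/7: keep -2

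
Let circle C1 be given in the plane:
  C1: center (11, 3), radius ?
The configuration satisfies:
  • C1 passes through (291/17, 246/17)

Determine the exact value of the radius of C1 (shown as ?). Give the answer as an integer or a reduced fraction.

1. [C1∋P]  r_C1² − 169 = 0  ⇒  r_C1 = 13 (r>0 drops 1)

13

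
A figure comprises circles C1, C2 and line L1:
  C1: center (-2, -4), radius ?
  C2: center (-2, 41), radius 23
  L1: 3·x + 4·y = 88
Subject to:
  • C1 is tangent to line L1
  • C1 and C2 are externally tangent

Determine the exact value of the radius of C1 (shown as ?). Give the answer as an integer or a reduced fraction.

22

1. [C1‖L1]  r_C1² − 484 = 0  ⇒  r_C1 = 22 (r>0 drops 1)
2. [ext C1·C2]  r_C1² + 46r_C1 − 1496 = 0  ⇒  r_C1 = 22 (r>0 drops 1)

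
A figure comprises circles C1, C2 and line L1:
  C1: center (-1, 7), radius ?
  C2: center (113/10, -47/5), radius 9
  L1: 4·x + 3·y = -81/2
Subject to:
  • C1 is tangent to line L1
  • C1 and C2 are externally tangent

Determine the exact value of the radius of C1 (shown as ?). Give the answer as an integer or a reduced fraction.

23/2

1. [C1‖L1]  r_C1² − 529/4 = 0  ⇒  r_C1 = 23/2 (r>0 drops 1)
2. [ext C1·C2]  r_C1² + 18r_C1 − 1357/4 = 0  ⇒  r_C1 = 23/2 (r>0 drops 1)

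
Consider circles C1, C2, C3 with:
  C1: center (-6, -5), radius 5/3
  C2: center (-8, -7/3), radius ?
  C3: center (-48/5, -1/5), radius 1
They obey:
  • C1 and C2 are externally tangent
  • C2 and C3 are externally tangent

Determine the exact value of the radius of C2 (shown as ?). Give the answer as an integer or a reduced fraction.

1. [ext C1·C2]  r_C2² + (10/3)r_C2 − 25/3 = 0  ⇒  r_C2 = 5/3 (r>0 drops 1)
2. [ext C2·C3]  r_C2² + 2r_C2 − 55/9 = 0  ⇒  r_C2 = 5/3 (r>0 drops 1)

5/3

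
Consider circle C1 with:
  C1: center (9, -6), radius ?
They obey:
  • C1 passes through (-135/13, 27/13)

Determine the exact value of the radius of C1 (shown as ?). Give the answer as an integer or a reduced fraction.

21

1. [C1∋P]  r_C1² − 441 = 0  ⇒  r_C1 = 21 (r>0 drops 1)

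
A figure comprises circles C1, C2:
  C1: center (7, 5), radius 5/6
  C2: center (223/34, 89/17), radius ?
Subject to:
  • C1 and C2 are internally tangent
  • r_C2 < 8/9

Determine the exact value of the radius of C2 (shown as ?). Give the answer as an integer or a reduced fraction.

1. [int C1,C2]  r_C2² − (5/3)r_C2 + 4/9 = 0  ⇒  r_C2 = 1/3 or 4/3
2. given r_C2 < 8/9: keep 1/3

1/3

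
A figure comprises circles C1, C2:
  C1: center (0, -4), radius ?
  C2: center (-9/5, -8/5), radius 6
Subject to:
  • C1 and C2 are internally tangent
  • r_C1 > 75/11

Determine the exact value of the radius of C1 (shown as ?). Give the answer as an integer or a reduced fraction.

1. [int C1,C2]  r_C1² − 12r_C1 + 27 = 0  ⇒  r_C1 = 3 or 9
2. given r_C1 > 75/11: keep 9

9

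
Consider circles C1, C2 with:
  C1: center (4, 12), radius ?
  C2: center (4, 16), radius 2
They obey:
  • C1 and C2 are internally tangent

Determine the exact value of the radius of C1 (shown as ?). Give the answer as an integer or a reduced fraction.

6

1. [int C1,C2]  r_C1² − 4r_C1 − 12 = 0  ⇒  r_C1 = 6 (r>0 drops 1)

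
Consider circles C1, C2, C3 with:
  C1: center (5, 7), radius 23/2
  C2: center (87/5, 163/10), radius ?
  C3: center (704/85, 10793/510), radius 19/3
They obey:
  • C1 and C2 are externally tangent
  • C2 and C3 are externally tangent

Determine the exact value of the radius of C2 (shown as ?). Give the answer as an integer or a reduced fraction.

4

1. [ext C1·C2]  r_C2² + 23r_C2 − 108 = 0  ⇒  r_C2 = 4 (r>0 drops 1)
2. [ext C2·C3]  r_C2² + (38/3)r_C2 − 200/3 = 0  ⇒  r_C2 = 4 (r>0 drops 1)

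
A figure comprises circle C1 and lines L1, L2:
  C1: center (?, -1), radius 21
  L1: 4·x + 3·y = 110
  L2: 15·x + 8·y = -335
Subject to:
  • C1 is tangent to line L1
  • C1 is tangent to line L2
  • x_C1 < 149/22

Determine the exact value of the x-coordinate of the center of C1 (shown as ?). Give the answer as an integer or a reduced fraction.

2

1. [C1‖L1]  x_C1² − (113/2)x_C1 + 109 = 0  ⇒  x_C1 = 2 or 109/2
2. [C1‖L2]  x_C1² + (218/5)x_C1 − 456/5 = 0  ⇒  x_C1 = -228/5 or 2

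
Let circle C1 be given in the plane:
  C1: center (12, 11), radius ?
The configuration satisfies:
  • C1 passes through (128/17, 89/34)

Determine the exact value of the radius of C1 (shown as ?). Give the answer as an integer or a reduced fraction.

1. [C1∋P]  r_C1² − 361/4 = 0  ⇒  r_C1 = 19/2 (r>0 drops 1)

19/2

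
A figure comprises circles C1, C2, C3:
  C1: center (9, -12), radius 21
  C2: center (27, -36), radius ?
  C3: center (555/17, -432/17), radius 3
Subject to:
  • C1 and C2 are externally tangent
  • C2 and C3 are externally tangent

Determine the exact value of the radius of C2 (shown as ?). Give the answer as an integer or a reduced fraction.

1. [ext C1·C2]  r_C2² + 42r_C2 − 459 = 0  ⇒  r_C2 = 9 (r>0 drops 1)
2. [ext C2·C3]  r_C2² + 6r_C2 − 135 = 0  ⇒  r_C2 = 9 (r>0 drops 1)

9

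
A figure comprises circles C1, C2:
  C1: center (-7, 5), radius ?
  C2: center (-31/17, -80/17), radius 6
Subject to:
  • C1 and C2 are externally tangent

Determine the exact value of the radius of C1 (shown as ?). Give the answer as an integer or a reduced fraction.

1. [ext C1·C2]  r_C1² + 12r_C1 − 85 = 0  ⇒  r_C1 = 5 (r>0 drops 1)

5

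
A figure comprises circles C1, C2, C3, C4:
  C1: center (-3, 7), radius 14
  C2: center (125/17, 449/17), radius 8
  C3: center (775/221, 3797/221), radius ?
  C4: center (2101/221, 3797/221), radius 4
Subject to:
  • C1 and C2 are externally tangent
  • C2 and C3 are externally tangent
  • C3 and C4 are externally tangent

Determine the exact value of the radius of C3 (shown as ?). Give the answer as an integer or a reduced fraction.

1. [ext C2·C3]  r_C3² + 16r_C3 − 36 = 0  ⇒  r_C3 = 2 (r>0 drops 1)
2. [ext C3·C4]  r_C3² + 8r_C3 − 20 = 0  ⇒  r_C3 = 2 (r>0 drops 1)

2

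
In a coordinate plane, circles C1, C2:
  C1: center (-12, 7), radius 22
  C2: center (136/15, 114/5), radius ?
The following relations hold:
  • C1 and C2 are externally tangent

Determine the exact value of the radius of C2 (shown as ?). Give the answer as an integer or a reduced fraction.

1. [ext C1·C2]  r_C2² + 44r_C2 − 1885/9 = 0  ⇒  r_C2 = 13/3 (r>0 drops 1)

13/3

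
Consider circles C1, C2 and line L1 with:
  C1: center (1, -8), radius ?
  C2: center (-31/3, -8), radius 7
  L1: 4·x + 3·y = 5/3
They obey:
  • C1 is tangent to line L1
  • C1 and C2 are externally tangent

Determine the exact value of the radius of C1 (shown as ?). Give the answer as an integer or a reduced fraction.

1. [C1‖L1]  r_C1² − 169/9 = 0  ⇒  r_C1 = 13/3 (r>0 drops 1)
2. [ext C1·C2]  r_C1² + 14r_C1 − 715/9 = 0  ⇒  r_C1 = 13/3 (r>0 drops 1)

13/3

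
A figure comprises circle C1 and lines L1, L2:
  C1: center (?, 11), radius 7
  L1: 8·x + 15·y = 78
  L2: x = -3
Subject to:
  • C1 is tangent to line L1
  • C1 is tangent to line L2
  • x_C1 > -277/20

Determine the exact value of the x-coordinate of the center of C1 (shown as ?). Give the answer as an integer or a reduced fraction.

4

1. [C1‖L1]  x_C1² + (87/4)x_C1 − 103 = 0  ⇒  x_C1 = -103/4 or 4
2. [C1‖L2]  x_C1² + 6x_C1 − 40 = 0  ⇒  x_C1 = -10 or 4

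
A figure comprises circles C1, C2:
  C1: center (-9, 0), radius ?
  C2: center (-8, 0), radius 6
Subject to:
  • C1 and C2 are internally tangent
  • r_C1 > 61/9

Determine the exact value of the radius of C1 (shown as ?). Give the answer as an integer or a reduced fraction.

1. [int C1,C2]  r_C1² − 12r_C1 + 35 = 0  ⇒  r_C1 = 5 or 7
2. given r_C1 > 61/9: keep 7

7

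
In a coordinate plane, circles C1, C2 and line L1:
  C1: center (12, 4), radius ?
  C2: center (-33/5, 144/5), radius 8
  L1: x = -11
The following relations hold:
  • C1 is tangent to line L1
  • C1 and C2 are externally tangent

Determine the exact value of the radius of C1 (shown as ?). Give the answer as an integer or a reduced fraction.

1. [C1‖L1]  r_C1² − 529 = 0  ⇒  r_C1 = 23 (r>0 drops 1)
2. [ext C1·C2]  r_C1² + 16r_C1 − 897 = 0  ⇒  r_C1 = 23 (r>0 drops 1)

23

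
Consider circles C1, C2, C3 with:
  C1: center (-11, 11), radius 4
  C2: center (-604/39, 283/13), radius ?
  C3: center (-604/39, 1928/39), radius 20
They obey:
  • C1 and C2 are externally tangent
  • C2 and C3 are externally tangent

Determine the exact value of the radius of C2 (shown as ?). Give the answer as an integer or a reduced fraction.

1. [ext C1·C2]  r_C2² + 8r_C2 − 1081/9 = 0  ⇒  r_C2 = 23/3 (r>0 drops 1)
2. [ext C2·C3]  r_C2² + 40r_C2 − 3289/9 = 0  ⇒  r_C2 = 23/3 (r>0 drops 1)

23/3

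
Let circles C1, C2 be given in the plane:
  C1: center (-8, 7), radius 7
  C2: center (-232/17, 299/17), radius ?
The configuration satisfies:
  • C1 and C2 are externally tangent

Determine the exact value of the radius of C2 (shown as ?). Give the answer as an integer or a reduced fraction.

1. [ext C1·C2]  r_C2² + 14r_C2 − 95 = 0  ⇒  r_C2 = 5 (r>0 drops 1)

5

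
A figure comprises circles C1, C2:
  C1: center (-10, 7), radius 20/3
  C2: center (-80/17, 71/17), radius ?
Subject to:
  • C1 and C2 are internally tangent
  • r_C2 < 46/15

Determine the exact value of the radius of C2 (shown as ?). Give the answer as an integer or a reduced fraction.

2/3

1. [int C1,C2]  r_C2² − (40/3)r_C2 + 76/9 = 0  ⇒  r_C2 = 2/3 or 38/3
2. given r_C2 < 46/15: keep 2/3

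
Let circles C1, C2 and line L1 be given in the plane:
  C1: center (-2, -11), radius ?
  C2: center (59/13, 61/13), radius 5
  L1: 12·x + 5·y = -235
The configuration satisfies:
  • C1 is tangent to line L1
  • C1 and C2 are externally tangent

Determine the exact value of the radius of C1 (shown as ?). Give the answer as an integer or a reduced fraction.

12

1. [C1‖L1]  r_C1² − 144 = 0  ⇒  r_C1 = 12 (r>0 drops 1)
2. [ext C1·C2]  r_C1² + 10r_C1 − 264 = 0  ⇒  r_C1 = 12 (r>0 drops 1)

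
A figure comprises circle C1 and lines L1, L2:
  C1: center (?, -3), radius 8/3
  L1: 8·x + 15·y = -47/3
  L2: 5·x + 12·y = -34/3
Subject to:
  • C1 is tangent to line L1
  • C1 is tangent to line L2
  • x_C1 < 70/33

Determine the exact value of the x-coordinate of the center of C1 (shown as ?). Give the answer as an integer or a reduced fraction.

1. [C1‖L1]  x_C1² − (22/3)x_C1 − 56/3 = 0  ⇒  x_C1 = -2 or 28/3
2. [C1‖L2]  x_C1² − (148/15)x_C1 − 356/15 = 0  ⇒  x_C1 = -2 or 178/15

-2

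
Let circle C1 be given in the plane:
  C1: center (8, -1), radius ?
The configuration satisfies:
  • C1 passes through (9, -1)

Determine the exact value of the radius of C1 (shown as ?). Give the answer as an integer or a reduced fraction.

1

1. [C1∋P]  r_C1² − 1 = 0  ⇒  r_C1 = 1 (r>0 drops 1)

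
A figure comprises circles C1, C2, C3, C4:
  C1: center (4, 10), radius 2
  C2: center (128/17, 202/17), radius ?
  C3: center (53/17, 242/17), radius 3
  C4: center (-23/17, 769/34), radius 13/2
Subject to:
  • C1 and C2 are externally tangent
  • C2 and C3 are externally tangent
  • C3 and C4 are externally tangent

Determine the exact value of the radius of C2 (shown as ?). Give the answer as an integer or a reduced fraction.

1. [ext C1·C2]  r_C2² + 4r_C2 − 12 = 0  ⇒  r_C2 = 2 (r>0 drops 1)
2. [ext C2·C3]  r_C2² + 6r_C2 − 16 = 0  ⇒  r_C2 = 2 (r>0 drops 1)

2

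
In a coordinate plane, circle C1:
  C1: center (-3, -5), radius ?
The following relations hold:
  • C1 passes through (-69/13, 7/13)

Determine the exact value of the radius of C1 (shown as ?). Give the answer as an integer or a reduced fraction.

1. [C1∋P]  r_C1² − 36 = 0  ⇒  r_C1 = 6 (r>0 drops 1)

6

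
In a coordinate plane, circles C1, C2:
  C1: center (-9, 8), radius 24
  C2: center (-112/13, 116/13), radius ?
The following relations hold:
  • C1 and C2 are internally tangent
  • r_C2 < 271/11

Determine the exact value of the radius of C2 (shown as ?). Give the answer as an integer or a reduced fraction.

23

1. [int C1,C2]  r_C2² − 48r_C2 + 575 = 0  ⇒  r_C2 = 23 or 25
2. given r_C2 < 271/11: keep 23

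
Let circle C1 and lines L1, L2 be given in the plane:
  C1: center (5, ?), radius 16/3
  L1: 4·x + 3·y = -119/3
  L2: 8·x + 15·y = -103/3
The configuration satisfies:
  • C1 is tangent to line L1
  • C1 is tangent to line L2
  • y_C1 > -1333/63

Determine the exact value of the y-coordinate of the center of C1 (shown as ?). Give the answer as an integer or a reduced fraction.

1. [C1‖L1]  y_C1² + (358/9)y_C1 + 2849/9 = 0  ⇒  y_C1 = -259/9 or -11
2. [C1‖L2]  y_C1² + (446/45)y_C1 − 539/45 = 0  ⇒  y_C1 = -11 or 49/45

-11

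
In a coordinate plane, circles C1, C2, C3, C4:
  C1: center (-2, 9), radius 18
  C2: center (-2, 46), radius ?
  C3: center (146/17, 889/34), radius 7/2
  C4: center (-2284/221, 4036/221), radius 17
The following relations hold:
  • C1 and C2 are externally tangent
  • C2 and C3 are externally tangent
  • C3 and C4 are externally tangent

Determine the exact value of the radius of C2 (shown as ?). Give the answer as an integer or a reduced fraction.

1. [ext C1·C2]  r_C2² + 36r_C2 − 1045 = 0  ⇒  r_C2 = 19 (r>0 drops 1)
2. [ext C2·C3]  r_C2² + 7r_C2 − 494 = 0  ⇒  r_C2 = 19 (r>0 drops 1)

19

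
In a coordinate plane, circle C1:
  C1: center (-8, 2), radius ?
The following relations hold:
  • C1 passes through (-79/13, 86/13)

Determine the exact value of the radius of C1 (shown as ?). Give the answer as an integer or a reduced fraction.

5

1. [C1∋P]  r_C1² − 25 = 0  ⇒  r_C1 = 5 (r>0 drops 1)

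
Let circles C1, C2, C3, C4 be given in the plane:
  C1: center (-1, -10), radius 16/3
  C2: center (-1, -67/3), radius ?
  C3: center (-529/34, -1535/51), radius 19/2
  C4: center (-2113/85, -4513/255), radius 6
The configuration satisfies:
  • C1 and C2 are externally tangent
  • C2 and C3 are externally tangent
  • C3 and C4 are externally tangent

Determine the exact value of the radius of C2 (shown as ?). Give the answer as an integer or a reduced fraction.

7

1. [ext C1·C2]  r_C2² + (32/3)r_C2 − 371/3 = 0  ⇒  r_C2 = 7 (r>0 drops 1)
2. [ext C2·C3]  r_C2² + 19r_C2 − 182 = 0  ⇒  r_C2 = 7 (r>0 drops 1)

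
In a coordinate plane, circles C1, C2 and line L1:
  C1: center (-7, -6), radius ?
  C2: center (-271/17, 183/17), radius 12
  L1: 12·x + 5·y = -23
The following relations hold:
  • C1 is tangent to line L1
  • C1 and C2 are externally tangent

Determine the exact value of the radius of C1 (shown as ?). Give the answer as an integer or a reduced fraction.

1. [C1‖L1]  r_C1² − 49 = 0  ⇒  r_C1 = 7 (r>0 drops 1)
2. [ext C1·C2]  r_C1² + 24r_C1 − 217 = 0  ⇒  r_C1 = 7 (r>0 drops 1)

7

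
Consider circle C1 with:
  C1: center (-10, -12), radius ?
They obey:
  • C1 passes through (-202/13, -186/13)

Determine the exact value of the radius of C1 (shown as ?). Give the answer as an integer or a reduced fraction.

6

1. [C1∋P]  r_C1² − 36 = 0  ⇒  r_C1 = 6 (r>0 drops 1)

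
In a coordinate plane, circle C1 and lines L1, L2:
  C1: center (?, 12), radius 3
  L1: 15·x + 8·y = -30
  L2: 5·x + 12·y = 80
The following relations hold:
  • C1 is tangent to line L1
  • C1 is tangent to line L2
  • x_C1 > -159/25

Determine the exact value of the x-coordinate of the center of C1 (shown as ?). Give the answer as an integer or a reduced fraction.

-5

1. [C1‖L1]  x_C1² + (84/5)x_C1 + 59 = 0  ⇒  x_C1 = -59/5 or -5
2. [C1‖L2]  x_C1² + (128/5)x_C1 + 103 = 0  ⇒  x_C1 = -103/5 or -5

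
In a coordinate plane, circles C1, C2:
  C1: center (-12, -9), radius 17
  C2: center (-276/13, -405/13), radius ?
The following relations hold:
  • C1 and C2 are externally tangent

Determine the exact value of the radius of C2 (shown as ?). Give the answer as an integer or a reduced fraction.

7

1. [ext C1·C2]  r_C2² + 34r_C2 − 287 = 0  ⇒  r_C2 = 7 (r>0 drops 1)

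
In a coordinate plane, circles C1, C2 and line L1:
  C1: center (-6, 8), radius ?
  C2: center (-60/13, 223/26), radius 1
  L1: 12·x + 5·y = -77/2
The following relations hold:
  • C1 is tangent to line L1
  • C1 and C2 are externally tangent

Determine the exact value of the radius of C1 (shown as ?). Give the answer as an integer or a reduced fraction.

1/2

1. [C1‖L1]  r_C1² − 1/4 = 0  ⇒  r_C1 = 1/2 (r>0 drops 1)
2. [ext C1·C2]  r_C1² + 2r_C1 − 5/4 = 0  ⇒  r_C1 = 1/2 (r>0 drops 1)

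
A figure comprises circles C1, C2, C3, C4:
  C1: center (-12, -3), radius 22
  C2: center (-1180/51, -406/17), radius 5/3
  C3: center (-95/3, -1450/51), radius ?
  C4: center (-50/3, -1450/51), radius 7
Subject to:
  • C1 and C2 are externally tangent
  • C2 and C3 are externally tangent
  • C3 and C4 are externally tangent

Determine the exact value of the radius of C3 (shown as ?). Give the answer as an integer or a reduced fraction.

8

1. [ext C2·C3]  r_C3² + (10/3)r_C3 − 272/3 = 0  ⇒  r_C3 = 8 (r>0 drops 1)
2. [ext C3·C4]  r_C3² + 14r_C3 − 176 = 0  ⇒  r_C3 = 8 (r>0 drops 1)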